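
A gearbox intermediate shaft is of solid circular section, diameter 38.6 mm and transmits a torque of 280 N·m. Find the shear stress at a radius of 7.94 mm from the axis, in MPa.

J = πd⁴/32 = π(0.0386)⁴/32 = 2.179×10^-7 m⁴.
Shear stress varies linearly with radius: τ = T·r/J = 280.0 × 0.00794 / 2.179×10^-7 = 1.020×10^7 Pa.

10.2 MPa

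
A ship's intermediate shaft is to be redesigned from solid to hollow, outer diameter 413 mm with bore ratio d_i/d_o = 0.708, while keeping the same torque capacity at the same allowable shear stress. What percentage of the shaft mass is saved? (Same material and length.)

39.5 %

Equal τ_max and T ⇒ the solid shaft needs d_s³ = d_o³(1−k⁴), so d_s = 413·(1−0.708⁴)^(1/3) = 375.0 mm.
Area ratio A_h/A_s = d_o²(1−k²)/d_s² = (1−k²)/(1−k⁴)^(2/3) = 0.6049.
Mass saving = 1 − 0.6049 = 39.5 %.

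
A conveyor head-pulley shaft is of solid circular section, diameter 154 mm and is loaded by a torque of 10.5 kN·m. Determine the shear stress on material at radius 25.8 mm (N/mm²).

4.91 N/mm²

J = πd⁴/32 = π(0.154)⁴/32 = 5.522×10^-5 m⁴.
Shear stress varies linearly with radius: τ = T·r/J = 10500 × 0.0258 / 5.522×10^-5 = 4.906×10^6 Pa.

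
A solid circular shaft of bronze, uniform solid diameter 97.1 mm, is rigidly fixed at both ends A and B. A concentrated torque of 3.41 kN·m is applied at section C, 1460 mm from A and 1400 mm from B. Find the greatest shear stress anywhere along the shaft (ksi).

1.40 ksi

With uniform GJ and both ends fixed, compatibility θ_AC = θ_CB gives T_A·a = T_B·b, together with T_A + T_B = T₀.
T_A = T₀·b/(a+b) = 3410·1400/2860 = 1669 N·m; T_B = 1741 N·m.
τ in each portion: τ_AC = 9.29×10^6 Pa, τ_CB = 9.68×10^6 Pa; maximum is in CB.
τ_max = T_CB·r/J = 1741·0.0485/8.73×10^-6 = 9.684×10^6 Pa.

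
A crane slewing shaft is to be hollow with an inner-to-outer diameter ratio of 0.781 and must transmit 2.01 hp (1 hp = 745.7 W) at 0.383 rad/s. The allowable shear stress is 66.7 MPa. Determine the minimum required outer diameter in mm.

78.1 mm

ω = 0.383 rad/s, so T = P/ω = 2.01×745.7 / 0.3830 = 3913 N·m.
For a hollow shaft with d_i/d_o = 0.781: τ_max = 16T/(π d_o³ (1−k⁴)), so d_o = [16T/(π τ_allow (1−k⁴))]^(1/3) = [16·3913/(π·6.67×10^7·0.6279)]^(1/3) = 0.07807 m.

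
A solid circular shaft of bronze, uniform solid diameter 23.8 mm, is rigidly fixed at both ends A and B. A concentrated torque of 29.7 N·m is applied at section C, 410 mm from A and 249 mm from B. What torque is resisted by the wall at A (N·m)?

11.2 N·m

With uniform GJ and both ends fixed, compatibility θ_AC = θ_CB gives T_A·a = T_B·b, together with T_A + T_B = T₀.
T_A = T₀·b/(a+b) = 29.70·249/659.0 = 11.22 N·m; T_B = 18.48 N·m.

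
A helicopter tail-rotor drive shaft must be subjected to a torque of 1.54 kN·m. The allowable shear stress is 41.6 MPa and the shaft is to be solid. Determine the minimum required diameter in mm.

57.3 mm

For a solid shaft τ_max = 16T/(πd³), so d = (16T/(π τ_allow))^(1/3) = (16·1540/(π·4.16×10^7))^(1/3) = 0.05734 m.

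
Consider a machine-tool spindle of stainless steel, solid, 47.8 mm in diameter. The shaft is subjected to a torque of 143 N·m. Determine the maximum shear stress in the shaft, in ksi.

0.967 ksi

J = πd⁴/32 = π(0.0478)⁴/32 = 5.125×10^-7 m⁴.
τ_max = T·r/J = 143.0 × 0.0239 / 5.125×10^-7 = 6.668×10^6 Pa.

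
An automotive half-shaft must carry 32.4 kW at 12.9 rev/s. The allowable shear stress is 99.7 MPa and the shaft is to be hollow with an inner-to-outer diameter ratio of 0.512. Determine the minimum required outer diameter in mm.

28.0 mm

ω = 2π·12.9 = 81.05 rad/s, so T = P/ω = 32.4×10³ / 81.05 = 399.7 N·m.
For a hollow shaft with d_i/d_o = 0.512: τ_max = 16T/(π d_o³ (1−k⁴)), so d_o = [16T/(π τ_allow (1−k⁴))]^(1/3) = [16·399.7/(π·9.97×10^7·0.9313)]^(1/3) = 0.02799 m.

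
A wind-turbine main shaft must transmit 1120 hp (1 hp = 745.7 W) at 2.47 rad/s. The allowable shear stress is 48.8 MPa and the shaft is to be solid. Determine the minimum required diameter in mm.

ω = 2.47 rad/s, so T = P/ω = 1120×745.7 / 2.470 = 338100 N·m.
For a solid shaft τ_max = 16T/(πd³), so d = (16T/(π τ_allow))^(1/3) = (16·338100/(π·4.88×10^7))^(1/3) = 0.3280 m.

328 mm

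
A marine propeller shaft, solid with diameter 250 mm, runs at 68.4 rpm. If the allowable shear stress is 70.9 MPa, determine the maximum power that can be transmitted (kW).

1560 kW

J = πd⁴/32 = π(0.250)⁴/32 = 3.835×10^-4 m⁴.
T_max = τ_allow·J/r = 7.09×10^7 × 3.835×10^-4 / 0.125 = 217500 N·m.
ω = 2π·68.4/60 = 7.163 rad/s, so P_max = T_max·ω = 1.558×10^6 W.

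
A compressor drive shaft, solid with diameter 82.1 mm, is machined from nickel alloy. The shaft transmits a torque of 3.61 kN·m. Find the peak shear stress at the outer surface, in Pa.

J = πd⁴/32 = π(0.0821)⁴/32 = 4.460×10^-6 m⁴.
τ_max = T·r/J = 3610 × 0.0410 / 4.460×10^-6 = 3.322×10^7 Pa.

3.32e7 Pa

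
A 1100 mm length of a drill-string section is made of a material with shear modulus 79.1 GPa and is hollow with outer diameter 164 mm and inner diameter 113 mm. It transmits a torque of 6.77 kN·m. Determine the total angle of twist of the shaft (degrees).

0.0981°

J = π(d_o⁴ − d_i⁴)/32 = π(0.164⁴ − 0.113⁴)/32 = 5.501×10^-5 m⁴.
θ = T·L/(G·J) = 6770 × 1.10 / (79.1×10⁹ × 5.501×10^-5) = 1.711×10^-3 rad.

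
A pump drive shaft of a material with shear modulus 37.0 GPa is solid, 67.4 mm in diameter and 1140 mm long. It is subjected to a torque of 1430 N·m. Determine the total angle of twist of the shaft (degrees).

J = πd⁴/32 = π(0.0674)⁴/32 = 2.026×10^-6 m⁴.
θ = T·L/(G·J) = 1430 × 1.14 / (37.0×10⁹ × 2.026×10^-6) = 0.02175 rad.

1.25°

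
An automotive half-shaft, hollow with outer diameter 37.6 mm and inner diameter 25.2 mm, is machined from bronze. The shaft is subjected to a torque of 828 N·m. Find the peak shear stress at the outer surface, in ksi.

J = π(d_o⁴ − d_i⁴)/32 = π(0.0376⁴ − 0.0252⁴)/32 = 1.566×10^-7 m⁴.
τ_max = T·r/J = 828.0 × 0.0188 / 1.566×10^-7 = 9.938×10^7 Pa.

14.4 ksi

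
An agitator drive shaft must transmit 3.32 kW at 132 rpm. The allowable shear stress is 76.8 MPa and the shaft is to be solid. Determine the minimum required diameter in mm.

ω = 2π·132/60 = 13.82 rad/s, so T = P/ω = 3.32×10³ / 13.82 = 240.2 N·m.
For a solid shaft τ_max = 16T/(πd³), so d = (16T/(π τ_allow))^(1/3) = (16·240.2/(π·7.68×10^7))^(1/3) = 0.02516 m.

25.2 mm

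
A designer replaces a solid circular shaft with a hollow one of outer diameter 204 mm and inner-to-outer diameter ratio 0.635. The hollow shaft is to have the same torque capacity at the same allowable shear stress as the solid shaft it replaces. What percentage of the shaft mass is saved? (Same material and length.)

32.8 %

Equal τ_max and T ⇒ the solid shaft needs d_s³ = d_o³(1−k⁴), so d_s = 204·(1−0.635⁴)^(1/3) = 192.3 mm.
Area ratio A_h/A_s = d_o²(1−k²)/d_s² = (1−k²)/(1−k⁴)^(2/3) = 0.6717.
Mass saving = 1 − 0.6717 = 32.8 %.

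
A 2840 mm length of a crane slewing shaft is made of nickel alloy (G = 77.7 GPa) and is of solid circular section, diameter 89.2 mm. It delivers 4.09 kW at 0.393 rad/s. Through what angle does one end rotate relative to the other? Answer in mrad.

ω = 0.393 rad/s, so T = P/ω = 4.09×10³ / 0.3930 = 10410 N·m.
J = πd⁴/32 = π(0.0892)⁴/32 = 6.215×10^-6 m⁴.
θ = T·L/(G·J) = 10410 × 2.84 / (77.7×10⁹ × 6.215×10^-6) = 0.06120 rad.

61.2 mrad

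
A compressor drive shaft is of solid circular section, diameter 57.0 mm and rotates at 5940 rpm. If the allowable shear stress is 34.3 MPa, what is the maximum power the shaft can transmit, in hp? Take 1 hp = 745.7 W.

J = πd⁴/32 = π(0.0570)⁴/32 = 1.036×10^-6 m⁴.
T_max = τ_allow·J/r = 3.43×10^7 × 1.036×10^-6 / 0.0285 = 1247 N·m.
ω = 2π·5940/60 = 622.0 rad/s, so P_max = T_max·ω = 7.758×10^5 W.

1040 hp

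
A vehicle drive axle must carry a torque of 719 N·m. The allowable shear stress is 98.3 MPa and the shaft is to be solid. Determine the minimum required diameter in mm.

For a solid shaft τ_max = 16T/(πd³), so d = (16T/(π τ_allow))^(1/3) = (16·719.0/(π·9.83×10^7))^(1/3) = 0.03340 m.

33.4 mm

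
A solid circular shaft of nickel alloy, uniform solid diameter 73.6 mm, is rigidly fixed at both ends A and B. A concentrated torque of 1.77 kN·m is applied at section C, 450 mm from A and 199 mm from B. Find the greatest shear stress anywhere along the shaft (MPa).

With uniform GJ and both ends fixed, compatibility θ_AC = θ_CB gives T_A·a = T_B·b, together with T_A + T_B = T₀.
T_A = T₀·b/(a+b) = 1770·199/649.0 = 542.7 N·m; T_B = 1227 N·m.
τ in each portion: τ_AC = 6.93×10^6 Pa, τ_CB = 1.57×10^7 Pa; maximum is in CB.
τ_max = T_CB·r/J = 1227·0.0368/2.88×10^-6 = 1.568×10^7 Pa.

15.7 MPa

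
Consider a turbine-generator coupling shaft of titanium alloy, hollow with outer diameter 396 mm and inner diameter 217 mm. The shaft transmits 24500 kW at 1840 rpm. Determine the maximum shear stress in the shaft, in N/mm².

11.5 N/mm²

ω = 2π·1840/60 = 192.7 rad/s, so T = P/ω = 24500×10³ / 192.7 = 127200 N·m.
J = π(d_o⁴ − d_i⁴)/32 = π(0.396⁴ − 0.217⁴)/32 = 2.197×10^-3 m⁴.
τ_max = T·r/J = 127200 × 0.198 / 2.197×10^-3 = 1.146×10^7 Pa.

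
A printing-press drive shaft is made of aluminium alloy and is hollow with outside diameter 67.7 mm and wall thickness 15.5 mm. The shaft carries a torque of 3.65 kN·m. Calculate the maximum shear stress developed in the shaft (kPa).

J = π(d_o⁴ − d_i⁴)/32 = π(0.0677⁴ − 0.0367⁴)/32 = 1.884×10^-6 m⁴.
τ_max = T·r/J = 3650 × 0.0338 / 1.884×10^-6 = 6.557×10^7 Pa.

65600 kPa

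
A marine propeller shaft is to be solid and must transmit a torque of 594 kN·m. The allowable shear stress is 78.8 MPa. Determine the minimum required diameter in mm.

For a solid shaft τ_max = 16T/(πd³), so d = (16T/(π τ_allow))^(1/3) = (16·594000/(π·7.88×10^7))^(1/3) = 0.3373 m.

337 mm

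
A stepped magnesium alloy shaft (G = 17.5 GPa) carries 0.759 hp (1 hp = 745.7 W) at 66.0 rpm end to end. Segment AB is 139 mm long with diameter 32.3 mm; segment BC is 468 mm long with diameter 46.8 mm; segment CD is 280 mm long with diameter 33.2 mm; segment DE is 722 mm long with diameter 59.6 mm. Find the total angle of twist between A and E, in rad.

ω = 2π·66.0/60 = 6.912 rad/s, so T = P/ω = 0.759×745.7 / 6.912 = 81.89 N·m.
J_AB = π(0.0323)⁴/32 = 1.07×10^-7 m⁴; J_BC = π(0.0468)⁴/32 = 4.71×10^-7 m⁴; J_CD = π(0.0332)⁴/32 = 1.19×10^-7 m⁴; J_DE = π(0.0596)⁴/32 = 1.24×10^-6 m⁴.
θ = (T/G)·Σ L_i/J_i = (81.89/17.5×10⁹)·(0.139/1.07×10^-7 + 0.468/4.71×10^-7 + 0.280/1.19×10^-7 + 0.722/1.24×10^-6) = 0.02445 rad.

0.0244 rad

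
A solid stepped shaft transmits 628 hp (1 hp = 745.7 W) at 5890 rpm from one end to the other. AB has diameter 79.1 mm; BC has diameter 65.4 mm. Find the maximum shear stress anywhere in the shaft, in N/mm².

13.8 N/mm²

ω = 2π·5890/60 = 616.8 rad/s, so T = P/ω = 628×745.7 / 616.8 = 759.2 N·m.
Under the same torque, τ_max = 16T/(πd³) is largest where d is smallest — segment BC (d = 65.4 mm).
τ_max = 16·759.2/(π·(0.0654)³) = 1.382×10^7 Pa.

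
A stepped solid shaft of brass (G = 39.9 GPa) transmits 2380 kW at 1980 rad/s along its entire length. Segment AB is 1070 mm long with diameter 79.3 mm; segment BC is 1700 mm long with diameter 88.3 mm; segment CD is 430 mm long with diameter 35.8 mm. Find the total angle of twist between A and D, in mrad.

97.2 mrad

ω = 1980 rad/s, so T = P/ω = 2380×10³ / 1980 = 1202 N·m.
J_AB = π(0.0793)⁴/32 = 3.88×10^-6 m⁴; J_BC = π(0.0883)⁴/32 = 5.97×10^-6 m⁴; J_CD = π(0.0358)⁴/32 = 1.61×10^-7 m⁴.
θ = (T/G)·Σ L_i/J_i = (1202/39.9×10⁹)·(1.07/3.88×10^-6 + 1.70/5.97×10^-6 + 0.430/1.61×10^-7) = 0.09721 rad.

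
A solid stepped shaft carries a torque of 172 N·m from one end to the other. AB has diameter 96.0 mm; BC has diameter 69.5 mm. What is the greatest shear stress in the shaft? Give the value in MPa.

Under the same torque, τ_max = 16T/(πd³) is largest where d is smallest — segment BC (d = 69.5 mm).
τ_max = 16·172.0/(π·(0.0695)³) = 2.609×10^6 Pa.

2.61 MPa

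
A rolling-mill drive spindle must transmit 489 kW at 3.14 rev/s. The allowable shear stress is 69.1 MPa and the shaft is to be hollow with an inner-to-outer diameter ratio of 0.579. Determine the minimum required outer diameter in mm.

ω = 2π·3.14 = 19.73 rad/s, so T = P/ω = 489×10³ / 19.73 = 24790 N·m.
For a hollow shaft with d_i/d_o = 0.579: τ_max = 16T/(π d_o³ (1−k⁴)), so d_o = [16T/(π τ_allow (1−k⁴))]^(1/3) = [16·24790/(π·6.91×10^7·0.8876)]^(1/3) = 0.1272 m.

127 mm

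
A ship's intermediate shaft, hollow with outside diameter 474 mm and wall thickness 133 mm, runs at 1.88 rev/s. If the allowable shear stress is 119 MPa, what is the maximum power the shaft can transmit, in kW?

28300 kW

J = π(d_o⁴ − d_i⁴)/32 = π(0.474⁴ − 0.208⁴)/32 = 4.772×10^-3 m⁴.
T_max = τ_allow·J/r = 1.19×10^8 × 4.772×10^-3 / 0.237 = 2.396e6 N·m.
ω = 2π·1.88 = 11.81 rad/s, so P_max = T_max·ω = 2.830×10^7 W.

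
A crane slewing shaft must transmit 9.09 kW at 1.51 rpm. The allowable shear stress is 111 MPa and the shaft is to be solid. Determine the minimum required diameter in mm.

ω = 2π·1.51/60 = 0.1581 rad/s, so T = P/ω = 9.09×10³ / 0.1581 = 57490 N·m.
For a solid shaft τ_max = 16T/(πd³), so d = (16T/(π τ_allow))^(1/3) = (16·57490/(π·1.11×10^8))^(1/3) = 0.1382 m.

138 mm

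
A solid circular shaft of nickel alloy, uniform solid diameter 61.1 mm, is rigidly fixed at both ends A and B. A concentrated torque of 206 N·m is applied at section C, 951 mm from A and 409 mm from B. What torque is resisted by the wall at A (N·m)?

With uniform GJ and both ends fixed, compatibility θ_AC = θ_CB gives T_A·a = T_B·b, together with T_A + T_B = T₀.
T_A = T₀·b/(a+b) = 206.0·409/1360 = 61.95 N·m; T_B = 144.0 N·m.

62.0 N·m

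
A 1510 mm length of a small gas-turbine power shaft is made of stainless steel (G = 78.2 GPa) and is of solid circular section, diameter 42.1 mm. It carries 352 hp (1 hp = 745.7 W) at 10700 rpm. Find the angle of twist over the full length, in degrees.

ω = 2π·10700/60 = 1121 rad/s, so T = P/ω = 352×745.7 / 1121 = 234.3 N·m.
J = πd⁴/32 = π(0.0421)⁴/32 = 3.084×10^-7 m⁴.
θ = T·L/(G·J) = 234.3 × 1.51 / (78.2×10⁹ × 3.084×10^-7) = 0.01467 rad.

0.840°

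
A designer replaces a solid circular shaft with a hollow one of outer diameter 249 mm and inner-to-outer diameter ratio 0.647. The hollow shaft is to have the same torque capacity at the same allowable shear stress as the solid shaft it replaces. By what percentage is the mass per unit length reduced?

Equal τ_max and T ⇒ the solid shaft needs d_s³ = d_o³(1−k⁴), so d_s = 249·(1−0.647⁴)^(1/3) = 233.5 mm.
Area ratio A_h/A_s = d_o²(1−k²)/d_s² = (1−k²)/(1−k⁴)^(2/3) = 0.6611.
Mass saving = 1 − 0.6611 = 33.9 %.

33.9 %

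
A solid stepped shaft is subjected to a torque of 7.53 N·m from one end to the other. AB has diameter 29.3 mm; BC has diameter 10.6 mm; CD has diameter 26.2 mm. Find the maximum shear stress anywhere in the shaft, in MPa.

32.2 MPa

Under the same torque, τ_max = 16T/(πd³) is largest where d is smallest — segment BC (d = 10.6 mm).
τ_max = 16·7.530/(π·(0.0106)³) = 3.220×10^7 Pa.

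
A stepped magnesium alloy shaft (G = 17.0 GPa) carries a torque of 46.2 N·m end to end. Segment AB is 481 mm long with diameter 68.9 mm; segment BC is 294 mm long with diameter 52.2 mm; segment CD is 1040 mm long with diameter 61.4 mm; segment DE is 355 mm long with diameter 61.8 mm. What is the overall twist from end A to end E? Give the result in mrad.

4.39 mrad

J_AB = π(0.0689)⁴/32 = 2.21×10^-6 m⁴; J_BC = π(0.0522)⁴/32 = 7.29×10^-7 m⁴; J_CD = π(0.0614)⁴/32 = 1.40×10^-6 m⁴; J_DE = π(0.0618)⁴/32 = 1.43×10^-6 m⁴.
θ = (T/G)·Σ L_i/J_i = (46.20/17.0×10⁹)·(0.481/2.21×10^-6 + 0.294/7.29×10^-7 + 1.04/1.40×10^-6 + 0.355/1.43×10^-6) = 4.386×10^-3 rad.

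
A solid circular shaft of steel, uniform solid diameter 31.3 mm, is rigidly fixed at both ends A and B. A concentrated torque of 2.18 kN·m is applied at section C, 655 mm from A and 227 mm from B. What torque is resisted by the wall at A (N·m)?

With uniform GJ and both ends fixed, compatibility θ_AC = θ_CB gives T_A·a = T_B·b, together with T_A + T_B = T₀.
T_A = T₀·b/(a+b) = 2180·227/882.0 = 561.1 N·m; T_B = 1619 N·m.

561 N·m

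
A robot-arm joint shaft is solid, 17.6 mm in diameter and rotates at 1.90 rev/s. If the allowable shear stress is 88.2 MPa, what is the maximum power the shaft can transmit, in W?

1130 W

J = πd⁴/32 = π(0.0176)⁴/32 = 9.420×10^-9 m⁴.
T_max = τ_allow·J/r = 8.82×10^7 × 9.420×10^-9 / 0.00880 = 94.41 N·m.
ω = 2π·1.90 = 11.94 rad/s, so P_max = T_max·ω = 1127 W.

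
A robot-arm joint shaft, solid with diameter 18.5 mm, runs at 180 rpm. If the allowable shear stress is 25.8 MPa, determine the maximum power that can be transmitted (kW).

J = πd⁴/32 = π(0.0185)⁴/32 = 1.150×10^-8 m⁴.
T_max = τ_allow·J/r = 2.58×10^7 × 1.150×10^-8 / 0.00925 = 32.07 N·m.
ω = 2π·180/60 = 18.85 rad/s, so P_max = T_max·ω = 604.6 W.

0.605 kW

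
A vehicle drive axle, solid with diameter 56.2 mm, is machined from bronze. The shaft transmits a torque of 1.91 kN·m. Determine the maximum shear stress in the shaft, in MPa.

54.8 MPa

J = πd⁴/32 = π(0.0562)⁴/32 = 9.794×10^-7 m⁴.
τ_max = T·r/J = 1910 × 0.0281 / 9.794×10^-7 = 5.480×10^7 Pa.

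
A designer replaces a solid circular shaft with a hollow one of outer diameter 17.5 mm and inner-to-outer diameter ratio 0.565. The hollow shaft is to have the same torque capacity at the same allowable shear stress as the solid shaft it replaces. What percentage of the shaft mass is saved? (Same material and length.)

Equal τ_max and T ⇒ the solid shaft needs d_s³ = d_o³(1−k⁴), so d_s = 17.5·(1−0.565⁴)^(1/3) = 16.88 mm.
Area ratio A_h/A_s = d_o²(1−k²)/d_s² = (1−k²)/(1−k⁴)^(2/3) = 0.7313.
Mass saving = 1 − 0.7313 = 26.9 %.

26.9 %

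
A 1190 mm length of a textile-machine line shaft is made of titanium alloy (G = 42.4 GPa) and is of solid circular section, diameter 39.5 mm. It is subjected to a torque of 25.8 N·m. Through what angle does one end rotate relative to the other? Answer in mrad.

J = πd⁴/32 = π(0.0395)⁴/32 = 2.390×10^-7 m⁴.
θ = T·L/(G·J) = 25.80 × 1.19 / (42.4×10⁹ × 2.390×10^-7) = 3.030×10^-3 rad.

3.03 mrad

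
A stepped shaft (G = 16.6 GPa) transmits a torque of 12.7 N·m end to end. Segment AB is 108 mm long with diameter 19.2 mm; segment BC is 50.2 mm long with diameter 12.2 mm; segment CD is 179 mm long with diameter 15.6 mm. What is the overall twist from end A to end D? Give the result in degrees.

J_AB = π(0.0192)⁴/32 = 1.33×10^-8 m⁴; J_BC = π(0.0122)⁴/32 = 2.17×10^-9 m⁴; J_CD = π(0.0156)⁴/32 = 5.81×10^-9 m⁴.
θ = (T/G)·Σ L_i/J_i = (12.70/16.6×10⁹)·(0.108/1.33×10^-8 + 0.0502/2.17×10^-9 + 0.179/5.81×10^-9) = 0.04741 rad.

2.72°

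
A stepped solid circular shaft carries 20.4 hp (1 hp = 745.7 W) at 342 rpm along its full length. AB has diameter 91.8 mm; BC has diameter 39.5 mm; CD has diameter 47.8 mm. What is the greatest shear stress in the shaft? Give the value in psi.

ω = 2π·342/60 = 35.81 rad/s, so T = P/ω = 20.4×745.7 / 35.81 = 424.8 N·m.
Under the same torque, τ_max = 16T/(πd³) is largest where d is smallest — segment BC (d = 39.5 mm).
τ_max = 16·424.8/(π·(0.0395)³) = 3.510×10^7 Pa.

5090 psi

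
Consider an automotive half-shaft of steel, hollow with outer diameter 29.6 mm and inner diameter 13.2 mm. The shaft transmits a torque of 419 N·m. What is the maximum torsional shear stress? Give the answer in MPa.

J = π(d_o⁴ − d_i⁴)/32 = π(0.0296⁴ − 0.0132⁴)/32 = 7.238×10^-8 m⁴.
τ_max = T·r/J = 419.0 × 0.0148 / 7.238×10^-8 = 8.567×10^7 Pa.

85.7 MPa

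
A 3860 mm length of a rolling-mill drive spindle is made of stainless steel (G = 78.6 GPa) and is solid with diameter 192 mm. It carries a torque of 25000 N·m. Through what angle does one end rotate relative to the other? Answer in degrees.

J = πd⁴/32 = π(0.192)⁴/32 = 1.334×10^-4 m⁴.
θ = T·L/(G·J) = 25000 × 3.86 / (78.6×10⁹ × 1.334×10^-4) = 9.202×10^-3 rad.

0.527°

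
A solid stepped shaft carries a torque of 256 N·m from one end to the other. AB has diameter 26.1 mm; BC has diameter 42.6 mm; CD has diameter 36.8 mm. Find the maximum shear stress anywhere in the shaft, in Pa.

7.33e7 Pa

Under the same torque, τ_max = 16T/(πd³) is largest where d is smallest — segment AB (d = 26.1 mm).
τ_max = 16·256.0/(π·(0.0261)³) = 7.333×10^7 Pa.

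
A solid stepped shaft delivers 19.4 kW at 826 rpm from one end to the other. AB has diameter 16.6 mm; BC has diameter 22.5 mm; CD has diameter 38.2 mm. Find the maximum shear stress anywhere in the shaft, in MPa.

ω = 2π·826/60 = 86.50 rad/s, so T = P/ω = 19.4×10³ / 86.50 = 224.3 N·m.
Under the same torque, τ_max = 16T/(πd³) is largest where d is smallest — segment AB (d = 16.6 mm).
τ_max = 16·224.3/(π·(0.0166)³) = 2.497×10^8 Pa.

250 MPa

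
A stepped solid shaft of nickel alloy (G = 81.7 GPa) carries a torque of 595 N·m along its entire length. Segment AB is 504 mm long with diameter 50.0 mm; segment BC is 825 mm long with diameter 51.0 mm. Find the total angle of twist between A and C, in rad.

0.0150 rad

J_AB = π(0.0500)⁴/32 = 6.14×10^-7 m⁴; J_BC = π(0.0510)⁴/32 = 6.64×10^-7 m⁴.
θ = (T/G)·Σ L_i/J_i = (595.0/81.7×10⁹)·(0.504/6.14×10^-7 + 0.825/6.64×10^-7) = 0.01503 rad.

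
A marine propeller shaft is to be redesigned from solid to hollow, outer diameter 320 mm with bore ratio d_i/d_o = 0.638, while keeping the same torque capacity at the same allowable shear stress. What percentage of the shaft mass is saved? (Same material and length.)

33.1 %

Equal τ_max and T ⇒ the solid shaft needs d_s³ = d_o³(1−k⁴), so d_s = 320·(1−0.638⁴)^(1/3) = 301.2 mm.
Area ratio A_h/A_s = d_o²(1−k²)/d_s² = (1−k²)/(1−k⁴)^(2/3) = 0.6691.
Mass saving = 1 − 0.6691 = 33.1 %.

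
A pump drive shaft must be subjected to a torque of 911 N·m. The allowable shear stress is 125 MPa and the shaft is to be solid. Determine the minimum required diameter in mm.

33.4 mm

For a solid shaft τ_max = 16T/(πd³), so d = (16T/(π τ_allow))^(1/3) = (16·911.0/(π·1.25×10^8))^(1/3) = 0.03336 m.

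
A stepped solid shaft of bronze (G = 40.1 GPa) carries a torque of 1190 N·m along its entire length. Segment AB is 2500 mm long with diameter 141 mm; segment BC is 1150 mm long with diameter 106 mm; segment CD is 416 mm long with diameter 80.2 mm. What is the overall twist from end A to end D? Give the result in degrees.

J_AB = π(0.141)⁴/32 = 3.88×10^-5 m⁴; J_BC = π(0.106)⁴/32 = 1.24×10^-5 m⁴; J_CD = π(0.0802)⁴/32 = 4.06×10^-6 m⁴.
θ = (T/G)·Σ L_i/J_i = (1190/40.1×10⁹)·(2.50/3.88×10^-5 + 1.15/1.24×10^-5 + 0.416/4.06×10^-6) = 7.705×10^-3 rad.

0.441°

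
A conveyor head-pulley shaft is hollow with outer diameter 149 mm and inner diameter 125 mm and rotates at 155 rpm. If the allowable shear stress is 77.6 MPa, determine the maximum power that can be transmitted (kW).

J = π(d_o⁴ − d_i⁴)/32 = π(0.149⁴ − 0.125⁴)/32 = 2.442×10^-5 m⁴.
T_max = τ_allow·J/r = 7.76×10^7 × 2.442×10^-5 / 0.0745 = 25440 N·m.
ω = 2π·155/60 = 16.23 rad/s, so P_max = T_max·ω = 4.129×10^5 W.

413 kW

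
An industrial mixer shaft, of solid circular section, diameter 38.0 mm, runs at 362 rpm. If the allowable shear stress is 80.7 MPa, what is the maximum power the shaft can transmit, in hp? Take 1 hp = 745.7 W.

44.2 hp

J = πd⁴/32 = π(0.0380)⁴/32 = 2.047×10^-7 m⁴.
T_max = τ_allow·J/r = 8.07×10^7 × 2.047×10^-7 / 0.0190 = 869.5 N·m.
ω = 2π·362/60 = 37.91 rad/s, so P_max = T_max·ω = 3.296×10^4 W.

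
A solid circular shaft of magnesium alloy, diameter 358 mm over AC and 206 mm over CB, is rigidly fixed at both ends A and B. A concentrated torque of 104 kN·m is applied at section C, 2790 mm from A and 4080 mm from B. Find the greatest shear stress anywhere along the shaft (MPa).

10.7 MPa

Compatibility: T_A·a/J_AC = T_B·b/J_CB with T_A + T_B = T₀.
J_AC = 1.61×10^-3 m⁴, J_CB = 1.77×10^-4 m⁴, so T_A = T₀·(J_AC/a)/((J_AC/a)+(J_CB/b)) = 96750 N·m, T_B = 7253 N·m.
τ in each portion: τ_AC = 1.07×10^7 Pa, τ_CB = 4.23×10^6 Pa; maximum is in AC.
τ_max = T_AC·r/J = 96750·0.179/1.61×10^-3 = 1.074×10^7 Pa.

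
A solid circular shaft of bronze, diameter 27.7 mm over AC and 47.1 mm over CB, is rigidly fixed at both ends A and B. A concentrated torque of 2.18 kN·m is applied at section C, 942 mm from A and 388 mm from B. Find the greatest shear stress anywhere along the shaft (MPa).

Compatibility: T_A·a/J_AC = T_B·b/J_CB with T_A + T_B = T₀.
J_AC = 5.78×10^-8 m⁴, J_CB = 4.83×10^-7 m⁴, so T_A = T₀·(J_AC/a)/((J_AC/a)+(J_CB/b)) = 102.4 N·m, T_B = 2078 N·m.
τ in each portion: τ_AC = 2.45×10^7 Pa, τ_CB = 1.01×10^8 Pa; maximum is in CB.
τ_max = T_CB·r/J = 2078·0.0236/4.83×10^-7 = 1.013×10^8 Pa.

101 MPa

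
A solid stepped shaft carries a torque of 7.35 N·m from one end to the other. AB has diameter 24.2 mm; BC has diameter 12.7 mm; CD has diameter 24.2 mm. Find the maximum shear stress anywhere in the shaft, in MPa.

Under the same torque, τ_max = 16T/(πd³) is largest where d is smallest — segment BC (d = 12.7 mm).
τ_max = 16·7.350/(π·(0.0127)³) = 1.827×10^7 Pa.

18.3 MPa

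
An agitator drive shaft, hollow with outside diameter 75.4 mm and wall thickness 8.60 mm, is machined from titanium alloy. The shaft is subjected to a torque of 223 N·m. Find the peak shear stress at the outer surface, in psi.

J = π(d_o⁴ − d_i⁴)/32 = π(0.0754⁴ − 0.0582⁴)/32 = 2.047×10^-6 m⁴.
τ_max = T·r/J = 223.0 × 0.0377 / 2.047×10^-6 = 4.108×10^6 Pa.

596 psi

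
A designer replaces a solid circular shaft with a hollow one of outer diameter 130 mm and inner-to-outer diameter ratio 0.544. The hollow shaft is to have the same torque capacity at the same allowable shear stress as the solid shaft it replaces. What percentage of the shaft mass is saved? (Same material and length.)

Equal τ_max and T ⇒ the solid shaft needs d_s³ = d_o³(1−k⁴), so d_s = 130·(1−0.544⁴)^(1/3) = 126.1 mm.
Area ratio A_h/A_s = d_o²(1−k²)/d_s² = (1−k²)/(1−k⁴)^(2/3) = 0.7484.
Mass saving = 1 − 0.7484 = 25.2 %.

25.2 %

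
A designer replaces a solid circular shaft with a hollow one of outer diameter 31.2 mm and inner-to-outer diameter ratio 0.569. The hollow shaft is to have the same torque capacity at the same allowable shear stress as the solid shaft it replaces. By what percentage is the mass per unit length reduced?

27.2 %

Equal τ_max and T ⇒ the solid shaft needs d_s³ = d_o³(1−k⁴), so d_s = 31.2·(1−0.569⁴)^(1/3) = 30.07 mm.
Area ratio A_h/A_s = d_o²(1−k²)/d_s² = (1−k²)/(1−k⁴)^(2/3) = 0.7280.
Mass saving = 1 − 0.7280 = 27.2 %.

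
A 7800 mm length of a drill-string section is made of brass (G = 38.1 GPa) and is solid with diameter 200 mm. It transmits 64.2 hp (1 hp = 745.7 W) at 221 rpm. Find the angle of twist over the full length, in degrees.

ω = 2π·221/60 = 23.14 rad/s, so T = P/ω = 64.2×745.7 / 23.14 = 2069 N·m.
J = πd⁴/32 = π(0.200)⁴/32 = 1.571×10^-4 m⁴.
θ = T·L/(G·J) = 2069 × 7.80 / (38.1×10⁹ × 1.571×10^-4) = 2.696×10^-3 rad.

0.154°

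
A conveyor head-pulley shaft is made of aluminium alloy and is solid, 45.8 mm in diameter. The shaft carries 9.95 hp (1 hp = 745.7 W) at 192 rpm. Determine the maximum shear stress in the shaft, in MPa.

ω = 2π·192/60 = 20.11 rad/s, so T = P/ω = 9.95×745.7 / 20.11 = 369.0 N·m.
J = πd⁴/32 = π(0.0458)⁴/32 = 4.320×10^-7 m⁴.
τ_max = T·r/J = 369.0 × 0.0229 / 4.320×10^-7 = 1.956×10^7 Pa.

19.6 MPa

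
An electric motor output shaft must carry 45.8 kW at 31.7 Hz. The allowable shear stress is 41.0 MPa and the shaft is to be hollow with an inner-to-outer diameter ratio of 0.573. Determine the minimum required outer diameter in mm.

31.8 mm

ω = 2π·31.7 = 199.2 rad/s, so T = P/ω = 45.8×10³ / 199.2 = 229.9 N·m.
For a hollow shaft with d_i/d_o = 0.573: τ_max = 16T/(π d_o³ (1−k⁴)), so d_o = [16T/(π τ_allow (1−k⁴))]^(1/3) = [16·229.9/(π·4.10×10^7·0.8922)]^(1/3) = 0.03175 m.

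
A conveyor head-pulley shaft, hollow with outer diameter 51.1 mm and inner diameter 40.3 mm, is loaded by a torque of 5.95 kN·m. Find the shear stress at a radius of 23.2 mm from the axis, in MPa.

J = π(d_o⁴ − d_i⁴)/32 = π(0.0511⁴ − 0.0403⁴)/32 = 4.104×10^-7 m⁴.
Shear stress varies linearly with radius: τ = T·r/J = 5950 × 0.0232 / 4.104×10^-7 = 3.363×10^8 Pa.

336 MPa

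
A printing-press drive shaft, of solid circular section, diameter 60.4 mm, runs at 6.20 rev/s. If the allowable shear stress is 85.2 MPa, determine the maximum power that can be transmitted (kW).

J = πd⁴/32 = π(0.0604)⁴/32 = 1.307×10^-6 m⁴.
T_max = τ_allow·J/r = 8.52×10^7 × 1.307×10^-6 / 0.0302 = 3686 N·m.
ω = 2π·6.20 = 38.96 rad/s, so P_max = T_max·ω = 1.436×10^5 W.

144 kW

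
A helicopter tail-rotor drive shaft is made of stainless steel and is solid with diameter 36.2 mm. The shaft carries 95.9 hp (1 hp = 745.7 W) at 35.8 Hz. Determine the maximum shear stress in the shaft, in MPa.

ω = 2π·35.8 = 224.9 rad/s, so T = P/ω = 95.9×745.7 / 224.9 = 317.9 N·m.
J = πd⁴/32 = π(0.0362)⁴/32 = 1.686×10^-7 m⁴.
τ_max = T·r/J = 317.9 × 0.0181 / 1.686×10^-7 = 3.413×10^7 Pa.

34.1 MPa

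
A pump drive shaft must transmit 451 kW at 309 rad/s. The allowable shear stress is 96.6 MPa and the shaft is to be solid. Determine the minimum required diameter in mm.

42.5 mm

ω = 309 rad/s, so T = P/ω = 451×10³ / 309.0 = 1460 N·m.
For a solid shaft τ_max = 16T/(πd³), so d = (16T/(π τ_allow))^(1/3) = (16·1460/(π·9.66×10^7))^(1/3) = 0.04253 m.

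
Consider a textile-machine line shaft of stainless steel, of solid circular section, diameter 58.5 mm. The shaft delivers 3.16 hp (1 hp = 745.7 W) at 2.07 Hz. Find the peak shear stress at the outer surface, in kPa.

4610 kPa

ω = 2π·2.07 = 13.01 rad/s, so T = P/ω = 3.16×745.7 / 13.01 = 181.2 N·m.
J = πd⁴/32 = π(0.0585)⁴/32 = 1.150×10^-6 m⁴.
τ_max = T·r/J = 181.2 × 0.0293 / 1.150×10^-6 = 4.609×10^6 Pa.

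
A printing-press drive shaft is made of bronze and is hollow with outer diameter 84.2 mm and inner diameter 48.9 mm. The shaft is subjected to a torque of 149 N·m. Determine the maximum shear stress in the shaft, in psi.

208 psi

J = π(d_o⁴ − d_i⁴)/32 = π(0.0842⁴ − 0.0489⁴)/32 = 4.373×10^-6 m⁴.
τ_max = T·r/J = 149.0 × 0.0421 / 4.373×10^-6 = 1.434×10^6 Pa.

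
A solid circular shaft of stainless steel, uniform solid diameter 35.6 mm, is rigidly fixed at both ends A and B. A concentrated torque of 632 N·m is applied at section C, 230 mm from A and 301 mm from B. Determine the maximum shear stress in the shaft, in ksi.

5.87 ksi

With uniform GJ and both ends fixed, compatibility θ_AC = θ_CB gives T_A·a = T_B·b, together with T_A + T_B = T₀.
T_A = T₀·b/(a+b) = 632.0·301/531.0 = 358.3 N·m; T_B = 273.7 N·m.
τ in each portion: τ_AC = 4.04×10^7 Pa, τ_CB = 3.09×10^7 Pa; maximum is in AC.
τ_max = T_AC·r/J = 358.3·0.0178/1.58×10^-7 = 4.044×10^7 Pa.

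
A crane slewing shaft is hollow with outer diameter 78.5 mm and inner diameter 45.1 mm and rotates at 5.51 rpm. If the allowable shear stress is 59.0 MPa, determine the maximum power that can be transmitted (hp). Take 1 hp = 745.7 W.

J = π(d_o⁴ − d_i⁴)/32 = π(0.0785⁴ − 0.0451⁴)/32 = 3.322×10^-6 m⁴.
T_max = τ_allow·J/r = 5.90×10^7 × 3.322×10^-6 / 0.0393 = 4993 N·m.
ω = 2π·5.51/60 = 0.5770 rad/s, so P_max = T_max·ω = 2881 W.

3.86 hp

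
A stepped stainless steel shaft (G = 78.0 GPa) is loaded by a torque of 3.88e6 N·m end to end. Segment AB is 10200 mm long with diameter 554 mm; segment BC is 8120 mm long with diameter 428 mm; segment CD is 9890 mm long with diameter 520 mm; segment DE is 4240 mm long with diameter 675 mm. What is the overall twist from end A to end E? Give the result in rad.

0.256 rad

J_AB = π(0.554)⁴/32 = 9.25×10^-3 m⁴; J_BC = π(0.428)⁴/32 = 3.29×10^-3 m⁴; J_CD = π(0.520)⁴/32 = 7.18×10^-3 m⁴; J_DE = π(0.675)⁴/32 = 0.0204 m⁴.
θ = (T/G)·Σ L_i/J_i = (3.880e6/78.0×10⁹)·(10.2/9.25×10^-3 + 8.12/3.29×10^-3 + 9.89/7.18×10^-3 + 4.24/0.0204) = 0.2564 rad.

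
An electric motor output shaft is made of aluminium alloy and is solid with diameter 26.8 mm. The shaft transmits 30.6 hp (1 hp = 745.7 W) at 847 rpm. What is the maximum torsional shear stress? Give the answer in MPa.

ω = 2π·847/60 = 88.70 rad/s, so T = P/ω = 30.6×745.7 / 88.70 = 257.3 N·m.
J = πd⁴/32 = π(0.0268)⁴/32 = 5.065×10^-8 m⁴.
τ_max = T·r/J = 257.3 × 0.0134 / 5.065×10^-8 = 6.807×10^7 Pa.

68.1 MPa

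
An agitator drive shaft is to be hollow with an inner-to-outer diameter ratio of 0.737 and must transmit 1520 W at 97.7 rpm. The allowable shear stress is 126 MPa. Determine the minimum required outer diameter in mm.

20.4 mm

ω = 2π·97.7/60 = 10.23 rad/s, so T = P/ω = 1520 / 10.23 = 148.6 N·m.
For a hollow shaft with d_i/d_o = 0.737: τ_max = 16T/(π d_o³ (1−k⁴)), so d_o = [16T/(π τ_allow (1−k⁴))]^(1/3) = [16·148.6/(π·1.26×10^8·0.7050)]^(1/3) = 0.02042 m.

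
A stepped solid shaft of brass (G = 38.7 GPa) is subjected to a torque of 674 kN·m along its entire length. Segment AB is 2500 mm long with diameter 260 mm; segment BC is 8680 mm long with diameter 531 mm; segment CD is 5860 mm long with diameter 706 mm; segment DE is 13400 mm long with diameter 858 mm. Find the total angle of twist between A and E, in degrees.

7.16°

J_AB = π(0.260)⁴/32 = 4.49×10^-4 m⁴; J_BC = π(0.531)⁴/32 = 7.81×10^-3 m⁴; J_CD = π(0.706)⁴/32 = 0.0244 m⁴; J_DE = π(0.858)⁴/32 = 0.0532 m⁴.
θ = (T/G)·Σ L_i/J_i = (674000/38.7×10⁹)·(2.50/4.49×10^-4 + 8.68/7.81×10^-3 + 5.86/0.0244 + 13.4/0.0532) = 0.1250 rad.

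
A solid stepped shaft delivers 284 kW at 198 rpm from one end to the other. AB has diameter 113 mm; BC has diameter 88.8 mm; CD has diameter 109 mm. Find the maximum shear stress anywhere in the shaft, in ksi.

ω = 2π·198/60 = 20.73 rad/s, so T = P/ω = 284×10³ / 20.73 = 13700 N·m.
Under the same torque, τ_max = 16T/(πd³) is largest where d is smallest — segment BC (d = 88.8 mm).
τ_max = 16·13700/(π·(0.0888)³) = 9.962×10^7 Pa.

14.4 ksi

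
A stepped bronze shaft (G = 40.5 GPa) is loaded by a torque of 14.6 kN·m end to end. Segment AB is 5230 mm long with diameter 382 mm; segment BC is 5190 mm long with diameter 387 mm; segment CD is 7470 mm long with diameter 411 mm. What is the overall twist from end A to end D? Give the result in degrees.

J_AB = π(0.382)⁴/32 = 2.09×10^-3 m⁴; J_BC = π(0.387)⁴/32 = 2.20×10^-3 m⁴; J_CD = π(0.411)⁴/32 = 2.80×10^-3 m⁴.
θ = (T/G)·Σ L_i/J_i = (14600/40.5×10⁹)·(5.23/2.09×10^-3 + 5.19/2.20×10^-3 + 7.47/2.80×10^-3) = 2.713×10^-3 rad.

0.155°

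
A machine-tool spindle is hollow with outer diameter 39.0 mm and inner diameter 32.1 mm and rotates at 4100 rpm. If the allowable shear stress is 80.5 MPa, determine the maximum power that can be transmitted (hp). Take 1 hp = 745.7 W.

J = π(d_o⁴ − d_i⁴)/32 = π(0.0390⁴ − 0.0321⁴)/32 = 1.229×10^-7 m⁴.
T_max = τ_allow·J/r = 8.05×10^7 × 1.229×10^-7 / 0.0195 = 507.3 N·m.
ω = 2π·4100/60 = 429.4 rad/s, so P_max = T_max·ω = 2.178×10^5 W.

292 hp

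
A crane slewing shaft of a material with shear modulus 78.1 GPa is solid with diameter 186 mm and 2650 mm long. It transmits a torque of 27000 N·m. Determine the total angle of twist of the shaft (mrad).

7.80 mrad

J = πd⁴/32 = π(0.186)⁴/32 = 1.175×10^-4 m⁴.
θ = T·L/(G·J) = 27000 × 2.65 / (78.1×10⁹ × 1.175×10^-4) = 7.797×10^-3 rad.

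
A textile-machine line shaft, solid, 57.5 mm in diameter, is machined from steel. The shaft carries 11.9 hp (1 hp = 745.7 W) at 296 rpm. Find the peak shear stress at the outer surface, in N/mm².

ω = 2π·296/60 = 31.00 rad/s, so T = P/ω = 11.9×745.7 / 31.00 = 286.3 N·m.
J = πd⁴/32 = π(0.0575)⁴/32 = 1.073×10^-6 m⁴.
τ_max = T·r/J = 286.3 × 0.0288 / 1.073×10^-6 = 7.669×10^6 Pa.

7.67 N/mm²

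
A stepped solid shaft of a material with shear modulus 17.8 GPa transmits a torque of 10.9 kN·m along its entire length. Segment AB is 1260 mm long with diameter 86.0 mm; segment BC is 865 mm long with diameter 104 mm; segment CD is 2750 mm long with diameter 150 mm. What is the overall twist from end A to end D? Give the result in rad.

J_AB = π(0.0860)⁴/32 = 5.37×10^-6 m⁴; J_BC = π(0.104)⁴/32 = 1.15×10^-5 m⁴; J_CD = π(0.150)⁴/32 = 4.97×10^-5 m⁴.
θ = (T/G)·Σ L_i/J_i = (10900/17.8×10⁹)·(1.26/5.37×10^-6 + 0.865/1.15×10^-5 + 2.75/4.97×10^-5) = 0.2237 rad.

0.224 rad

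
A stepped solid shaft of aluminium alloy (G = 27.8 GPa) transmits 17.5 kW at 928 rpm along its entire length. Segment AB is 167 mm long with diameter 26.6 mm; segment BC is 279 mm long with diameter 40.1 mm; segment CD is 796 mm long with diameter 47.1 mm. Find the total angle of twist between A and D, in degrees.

2.28°

ω = 2π·928/60 = 97.18 rad/s, so T = P/ω = 17.5×10³ / 97.18 = 180.1 N·m.
J_AB = π(0.0266)⁴/32 = 4.92×10^-8 m⁴; J_BC = π(0.0401)⁴/32 = 2.54×10^-7 m⁴; J_CD = π(0.0471)⁴/32 = 4.83×10^-7 m⁴.
θ = (T/G)·Σ L_i/J_i = (180.1/27.8×10⁹)·(0.167/4.92×10^-8 + 0.279/2.54×10^-7 + 0.796/4.83×10^-7) = 0.03980 rad.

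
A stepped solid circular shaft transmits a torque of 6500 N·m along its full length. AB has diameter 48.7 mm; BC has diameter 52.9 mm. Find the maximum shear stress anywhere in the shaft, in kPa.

287000 kPa

Under the same torque, τ_max = 16T/(πd³) is largest where d is smallest — segment AB (d = 48.7 mm).
τ_max = 16·6500/(π·(0.0487)³) = 2.866×10^8 Pa.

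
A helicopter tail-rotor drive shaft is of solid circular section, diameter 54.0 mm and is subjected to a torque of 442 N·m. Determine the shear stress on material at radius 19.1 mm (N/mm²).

10.1 N/mm²

J = πd⁴/32 = π(0.0540)⁴/32 = 8.348×10^-7 m⁴.
Shear stress varies linearly with radius: τ = T·r/J = 442.0 × 0.0191 / 8.348×10^-7 = 1.011×10^7 Pa.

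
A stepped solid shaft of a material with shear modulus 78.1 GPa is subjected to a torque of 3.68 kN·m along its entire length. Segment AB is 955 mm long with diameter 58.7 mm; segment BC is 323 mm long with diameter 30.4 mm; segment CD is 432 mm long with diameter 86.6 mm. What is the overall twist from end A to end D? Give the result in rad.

J_AB = π(0.0587)⁴/32 = 1.17×10^-6 m⁴; J_BC = π(0.0304)⁴/32 = 8.38×10^-8 m⁴; J_CD = π(0.0866)⁴/32 = 5.52×10^-6 m⁴.
θ = (T/G)·Σ L_i/J_i = (3680/78.1×10⁹)·(0.955/1.17×10^-6 + 0.323/8.38×10^-8 + 0.432/5.52×10^-6) = 0.2238 rad.

0.224 rad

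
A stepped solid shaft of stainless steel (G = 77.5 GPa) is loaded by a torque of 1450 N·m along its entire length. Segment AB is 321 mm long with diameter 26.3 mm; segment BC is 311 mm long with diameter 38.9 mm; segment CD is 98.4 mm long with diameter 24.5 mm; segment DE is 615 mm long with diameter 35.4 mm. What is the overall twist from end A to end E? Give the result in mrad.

J_AB = π(0.0263)⁴/32 = 4.70×10^-8 m⁴; J_BC = π(0.0389)⁴/32 = 2.25×10^-7 m⁴; J_CD = π(0.0245)⁴/32 = 3.54×10^-8 m⁴; J_DE = π(0.0354)⁴/32 = 1.54×10^-7 m⁴.
θ = (T/G)·Σ L_i/J_i = (1450/77.5×10⁹)·(0.321/4.70×10^-8 + 0.311/2.25×10^-7 + 0.0984/3.54×10^-8 + 0.615/1.54×10^-7) = 0.2804 rad.

280 mrad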